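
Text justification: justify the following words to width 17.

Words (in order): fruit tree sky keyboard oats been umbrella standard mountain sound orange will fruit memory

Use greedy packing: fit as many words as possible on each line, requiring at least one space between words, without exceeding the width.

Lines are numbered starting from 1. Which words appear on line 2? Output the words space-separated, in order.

Line 1: ['fruit', 'tree', 'sky'] (min_width=14, slack=3)
Line 2: ['keyboard', 'oats'] (min_width=13, slack=4)
Line 3: ['been', 'umbrella'] (min_width=13, slack=4)
Line 4: ['standard', 'mountain'] (min_width=17, slack=0)
Line 5: ['sound', 'orange', 'will'] (min_width=17, slack=0)
Line 6: ['fruit', 'memory'] (min_width=12, slack=5)

Answer: keyboard oats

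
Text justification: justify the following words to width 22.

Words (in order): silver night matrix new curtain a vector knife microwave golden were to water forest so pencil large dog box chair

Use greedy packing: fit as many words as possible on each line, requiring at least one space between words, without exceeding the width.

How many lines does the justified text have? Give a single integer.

Answer: 6

Derivation:
Line 1: ['silver', 'night', 'matrix'] (min_width=19, slack=3)
Line 2: ['new', 'curtain', 'a', 'vector'] (min_width=20, slack=2)
Line 3: ['knife', 'microwave', 'golden'] (min_width=22, slack=0)
Line 4: ['were', 'to', 'water', 'forest'] (min_width=20, slack=2)
Line 5: ['so', 'pencil', 'large', 'dog'] (min_width=19, slack=3)
Line 6: ['box', 'chair'] (min_width=9, slack=13)
Total lines: 6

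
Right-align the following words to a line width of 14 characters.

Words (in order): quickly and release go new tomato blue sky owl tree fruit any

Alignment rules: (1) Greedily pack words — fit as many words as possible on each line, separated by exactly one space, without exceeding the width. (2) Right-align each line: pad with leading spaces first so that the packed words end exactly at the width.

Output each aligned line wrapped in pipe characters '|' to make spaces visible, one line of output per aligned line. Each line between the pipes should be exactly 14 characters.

Answer: |   quickly and|
|release go new|
|   tomato blue|
|  sky owl tree|
|     fruit any|

Derivation:
Line 1: ['quickly', 'and'] (min_width=11, slack=3)
Line 2: ['release', 'go', 'new'] (min_width=14, slack=0)
Line 3: ['tomato', 'blue'] (min_width=11, slack=3)
Line 4: ['sky', 'owl', 'tree'] (min_width=12, slack=2)
Line 5: ['fruit', 'any'] (min_width=9, slack=5)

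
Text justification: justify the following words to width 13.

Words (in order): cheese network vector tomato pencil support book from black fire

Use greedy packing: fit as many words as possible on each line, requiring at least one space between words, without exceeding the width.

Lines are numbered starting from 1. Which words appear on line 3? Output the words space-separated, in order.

Answer: vector tomato

Derivation:
Line 1: ['cheese'] (min_width=6, slack=7)
Line 2: ['network'] (min_width=7, slack=6)
Line 3: ['vector', 'tomato'] (min_width=13, slack=0)
Line 4: ['pencil'] (min_width=6, slack=7)
Line 5: ['support', 'book'] (min_width=12, slack=1)
Line 6: ['from', 'black'] (min_width=10, slack=3)
Line 7: ['fire'] (min_width=4, slack=9)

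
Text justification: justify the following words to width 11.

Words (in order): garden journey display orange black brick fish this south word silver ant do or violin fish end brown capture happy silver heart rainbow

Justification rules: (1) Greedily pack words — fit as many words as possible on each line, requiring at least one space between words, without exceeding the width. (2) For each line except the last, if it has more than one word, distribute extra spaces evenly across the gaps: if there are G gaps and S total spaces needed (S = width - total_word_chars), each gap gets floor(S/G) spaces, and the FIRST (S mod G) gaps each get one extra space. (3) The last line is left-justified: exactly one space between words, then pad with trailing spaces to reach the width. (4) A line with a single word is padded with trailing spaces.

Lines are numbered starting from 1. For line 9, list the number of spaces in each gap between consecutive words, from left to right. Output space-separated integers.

Line 1: ['garden'] (min_width=6, slack=5)
Line 2: ['journey'] (min_width=7, slack=4)
Line 3: ['display'] (min_width=7, slack=4)
Line 4: ['orange'] (min_width=6, slack=5)
Line 5: ['black', 'brick'] (min_width=11, slack=0)
Line 6: ['fish', 'this'] (min_width=9, slack=2)
Line 7: ['south', 'word'] (min_width=10, slack=1)
Line 8: ['silver', 'ant'] (min_width=10, slack=1)
Line 9: ['do', 'or'] (min_width=5, slack=6)
Line 10: ['violin', 'fish'] (min_width=11, slack=0)
Line 11: ['end', 'brown'] (min_width=9, slack=2)
Line 12: ['capture'] (min_width=7, slack=4)
Line 13: ['happy'] (min_width=5, slack=6)
Line 14: ['silver'] (min_width=6, slack=5)
Line 15: ['heart'] (min_width=5, slack=6)
Line 16: ['rainbow'] (min_width=7, slack=4)

Answer: 7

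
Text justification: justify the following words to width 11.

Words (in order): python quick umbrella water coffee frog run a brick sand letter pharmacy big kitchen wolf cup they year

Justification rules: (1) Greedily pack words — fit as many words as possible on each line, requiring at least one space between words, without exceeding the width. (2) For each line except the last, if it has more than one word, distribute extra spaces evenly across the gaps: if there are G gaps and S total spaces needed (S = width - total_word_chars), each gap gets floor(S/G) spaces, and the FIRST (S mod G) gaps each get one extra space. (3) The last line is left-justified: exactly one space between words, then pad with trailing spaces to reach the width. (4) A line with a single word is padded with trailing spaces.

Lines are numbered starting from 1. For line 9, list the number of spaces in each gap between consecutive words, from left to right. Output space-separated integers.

Line 1: ['python'] (min_width=6, slack=5)
Line 2: ['quick'] (min_width=5, slack=6)
Line 3: ['umbrella'] (min_width=8, slack=3)
Line 4: ['water'] (min_width=5, slack=6)
Line 5: ['coffee', 'frog'] (min_width=11, slack=0)
Line 6: ['run', 'a', 'brick'] (min_width=11, slack=0)
Line 7: ['sand', 'letter'] (min_width=11, slack=0)
Line 8: ['pharmacy'] (min_width=8, slack=3)
Line 9: ['big', 'kitchen'] (min_width=11, slack=0)
Line 10: ['wolf', 'cup'] (min_width=8, slack=3)
Line 11: ['they', 'year'] (min_width=9, slack=2)

Answer: 1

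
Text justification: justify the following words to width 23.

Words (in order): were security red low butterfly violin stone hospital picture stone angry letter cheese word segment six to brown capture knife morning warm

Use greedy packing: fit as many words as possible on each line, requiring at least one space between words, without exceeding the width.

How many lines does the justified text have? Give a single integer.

Line 1: ['were', 'security', 'red', 'low'] (min_width=21, slack=2)
Line 2: ['butterfly', 'violin', 'stone'] (min_width=22, slack=1)
Line 3: ['hospital', 'picture', 'stone'] (min_width=22, slack=1)
Line 4: ['angry', 'letter', 'cheese'] (min_width=19, slack=4)
Line 5: ['word', 'segment', 'six', 'to'] (min_width=19, slack=4)
Line 6: ['brown', 'capture', 'knife'] (min_width=19, slack=4)
Line 7: ['morning', 'warm'] (min_width=12, slack=11)
Total lines: 7

Answer: 7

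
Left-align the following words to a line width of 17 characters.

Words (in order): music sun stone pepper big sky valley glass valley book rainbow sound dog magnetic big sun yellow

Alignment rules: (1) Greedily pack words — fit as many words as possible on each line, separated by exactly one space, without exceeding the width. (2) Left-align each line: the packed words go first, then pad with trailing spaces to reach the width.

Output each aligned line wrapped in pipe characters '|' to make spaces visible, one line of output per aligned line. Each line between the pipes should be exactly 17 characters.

Answer: |music sun stone  |
|pepper big sky   |
|valley glass     |
|valley book      |
|rainbow sound dog|
|magnetic big sun |
|yellow           |

Derivation:
Line 1: ['music', 'sun', 'stone'] (min_width=15, slack=2)
Line 2: ['pepper', 'big', 'sky'] (min_width=14, slack=3)
Line 3: ['valley', 'glass'] (min_width=12, slack=5)
Line 4: ['valley', 'book'] (min_width=11, slack=6)
Line 5: ['rainbow', 'sound', 'dog'] (min_width=17, slack=0)
Line 6: ['magnetic', 'big', 'sun'] (min_width=16, slack=1)
Line 7: ['yellow'] (min_width=6, slack=11)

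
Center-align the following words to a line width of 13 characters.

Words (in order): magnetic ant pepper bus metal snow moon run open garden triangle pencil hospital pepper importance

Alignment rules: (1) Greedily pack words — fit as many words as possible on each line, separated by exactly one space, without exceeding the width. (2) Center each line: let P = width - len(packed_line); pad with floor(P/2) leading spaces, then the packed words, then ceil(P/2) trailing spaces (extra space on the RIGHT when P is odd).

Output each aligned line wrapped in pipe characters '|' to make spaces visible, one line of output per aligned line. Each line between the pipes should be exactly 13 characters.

Answer: |magnetic ant |
| pepper bus  |
| metal snow  |
|moon run open|
|   garden    |
|  triangle   |
|   pencil    |
|  hospital   |
|   pepper    |
| importance  |

Derivation:
Line 1: ['magnetic', 'ant'] (min_width=12, slack=1)
Line 2: ['pepper', 'bus'] (min_width=10, slack=3)
Line 3: ['metal', 'snow'] (min_width=10, slack=3)
Line 4: ['moon', 'run', 'open'] (min_width=13, slack=0)
Line 5: ['garden'] (min_width=6, slack=7)
Line 6: ['triangle'] (min_width=8, slack=5)
Line 7: ['pencil'] (min_width=6, slack=7)
Line 8: ['hospital'] (min_width=8, slack=5)
Line 9: ['pepper'] (min_width=6, slack=7)
Line 10: ['importance'] (min_width=10, slack=3)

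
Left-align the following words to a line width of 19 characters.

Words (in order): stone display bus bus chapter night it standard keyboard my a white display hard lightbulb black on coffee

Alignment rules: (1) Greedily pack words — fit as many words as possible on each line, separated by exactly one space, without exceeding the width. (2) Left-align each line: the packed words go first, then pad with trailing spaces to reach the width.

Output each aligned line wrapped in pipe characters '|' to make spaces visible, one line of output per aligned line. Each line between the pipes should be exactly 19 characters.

Line 1: ['stone', 'display', 'bus'] (min_width=17, slack=2)
Line 2: ['bus', 'chapter', 'night'] (min_width=17, slack=2)
Line 3: ['it', 'standard'] (min_width=11, slack=8)
Line 4: ['keyboard', 'my', 'a', 'white'] (min_width=19, slack=0)
Line 5: ['display', 'hard'] (min_width=12, slack=7)
Line 6: ['lightbulb', 'black', 'on'] (min_width=18, slack=1)
Line 7: ['coffee'] (min_width=6, slack=13)

Answer: |stone display bus  |
|bus chapter night  |
|it standard        |
|keyboard my a white|
|display hard       |
|lightbulb black on |
|coffee             |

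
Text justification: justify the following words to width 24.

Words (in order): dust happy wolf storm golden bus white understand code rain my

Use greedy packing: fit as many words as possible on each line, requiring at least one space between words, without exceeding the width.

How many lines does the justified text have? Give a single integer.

Line 1: ['dust', 'happy', 'wolf', 'storm'] (min_width=21, slack=3)
Line 2: ['golden', 'bus', 'white'] (min_width=16, slack=8)
Line 3: ['understand', 'code', 'rain', 'my'] (min_width=23, slack=1)
Total lines: 3

Answer: 3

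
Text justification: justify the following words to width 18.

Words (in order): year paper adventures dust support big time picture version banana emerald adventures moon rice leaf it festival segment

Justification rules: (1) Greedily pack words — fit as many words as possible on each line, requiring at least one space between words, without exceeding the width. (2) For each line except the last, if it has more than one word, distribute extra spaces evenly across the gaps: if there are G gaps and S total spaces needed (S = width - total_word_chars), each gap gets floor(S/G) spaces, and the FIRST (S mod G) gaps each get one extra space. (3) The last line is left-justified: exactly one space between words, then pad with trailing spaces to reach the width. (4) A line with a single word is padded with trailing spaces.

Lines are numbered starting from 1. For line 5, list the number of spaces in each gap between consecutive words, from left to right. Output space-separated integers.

Answer: 5

Derivation:
Line 1: ['year', 'paper'] (min_width=10, slack=8)
Line 2: ['adventures', 'dust'] (min_width=15, slack=3)
Line 3: ['support', 'big', 'time'] (min_width=16, slack=2)
Line 4: ['picture', 'version'] (min_width=15, slack=3)
Line 5: ['banana', 'emerald'] (min_width=14, slack=4)
Line 6: ['adventures', 'moon'] (min_width=15, slack=3)
Line 7: ['rice', 'leaf', 'it'] (min_width=12, slack=6)
Line 8: ['festival', 'segment'] (min_width=16, slack=2)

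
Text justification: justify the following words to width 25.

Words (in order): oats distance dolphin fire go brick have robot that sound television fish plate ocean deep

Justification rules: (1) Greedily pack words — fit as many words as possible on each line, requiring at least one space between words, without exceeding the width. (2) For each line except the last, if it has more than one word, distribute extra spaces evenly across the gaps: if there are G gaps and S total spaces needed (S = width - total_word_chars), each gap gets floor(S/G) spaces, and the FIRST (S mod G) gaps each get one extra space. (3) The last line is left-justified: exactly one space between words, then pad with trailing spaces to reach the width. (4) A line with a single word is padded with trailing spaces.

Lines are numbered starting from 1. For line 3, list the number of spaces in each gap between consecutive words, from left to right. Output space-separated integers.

Answer: 3 3

Derivation:
Line 1: ['oats', 'distance', 'dolphin'] (min_width=21, slack=4)
Line 2: ['fire', 'go', 'brick', 'have', 'robot'] (min_width=24, slack=1)
Line 3: ['that', 'sound', 'television'] (min_width=21, slack=4)
Line 4: ['fish', 'plate', 'ocean', 'deep'] (min_width=21, slack=4)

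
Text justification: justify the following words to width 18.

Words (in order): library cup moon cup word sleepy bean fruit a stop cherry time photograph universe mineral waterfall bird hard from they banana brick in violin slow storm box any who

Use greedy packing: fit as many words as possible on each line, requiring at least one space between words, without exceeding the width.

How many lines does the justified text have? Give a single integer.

Answer: 11

Derivation:
Line 1: ['library', 'cup', 'moon'] (min_width=16, slack=2)
Line 2: ['cup', 'word', 'sleepy'] (min_width=15, slack=3)
Line 3: ['bean', 'fruit', 'a', 'stop'] (min_width=17, slack=1)
Line 4: ['cherry', 'time'] (min_width=11, slack=7)
Line 5: ['photograph'] (min_width=10, slack=8)
Line 6: ['universe', 'mineral'] (min_width=16, slack=2)
Line 7: ['waterfall', 'bird'] (min_width=14, slack=4)
Line 8: ['hard', 'from', 'they'] (min_width=14, slack=4)
Line 9: ['banana', 'brick', 'in'] (min_width=15, slack=3)
Line 10: ['violin', 'slow', 'storm'] (min_width=17, slack=1)
Line 11: ['box', 'any', 'who'] (min_width=11, slack=7)
Total lines: 11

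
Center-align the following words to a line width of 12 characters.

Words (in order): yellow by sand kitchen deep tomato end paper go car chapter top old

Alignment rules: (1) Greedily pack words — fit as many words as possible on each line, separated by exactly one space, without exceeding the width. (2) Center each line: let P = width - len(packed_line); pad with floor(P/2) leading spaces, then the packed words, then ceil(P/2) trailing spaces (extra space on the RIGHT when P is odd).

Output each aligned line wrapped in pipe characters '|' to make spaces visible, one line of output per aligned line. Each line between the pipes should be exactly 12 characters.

Answer: | yellow by  |
|sand kitchen|
|deep tomato |
|end paper go|
|car chapter |
|  top old   |

Derivation:
Line 1: ['yellow', 'by'] (min_width=9, slack=3)
Line 2: ['sand', 'kitchen'] (min_width=12, slack=0)
Line 3: ['deep', 'tomato'] (min_width=11, slack=1)
Line 4: ['end', 'paper', 'go'] (min_width=12, slack=0)
Line 5: ['car', 'chapter'] (min_width=11, slack=1)
Line 6: ['top', 'old'] (min_width=7, slack=5)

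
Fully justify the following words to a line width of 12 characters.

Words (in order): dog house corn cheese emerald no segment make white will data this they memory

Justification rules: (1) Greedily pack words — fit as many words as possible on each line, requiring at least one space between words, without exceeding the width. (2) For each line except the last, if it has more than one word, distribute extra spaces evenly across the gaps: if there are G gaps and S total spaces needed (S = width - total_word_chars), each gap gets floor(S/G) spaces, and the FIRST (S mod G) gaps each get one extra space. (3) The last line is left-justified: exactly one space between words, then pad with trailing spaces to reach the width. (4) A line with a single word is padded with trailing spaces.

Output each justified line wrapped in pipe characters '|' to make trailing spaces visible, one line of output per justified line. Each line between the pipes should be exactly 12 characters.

Answer: |dog    house|
|corn  cheese|
|emerald   no|
|segment make|
|white   will|
|data    this|
|they memory |

Derivation:
Line 1: ['dog', 'house'] (min_width=9, slack=3)
Line 2: ['corn', 'cheese'] (min_width=11, slack=1)
Line 3: ['emerald', 'no'] (min_width=10, slack=2)
Line 4: ['segment', 'make'] (min_width=12, slack=0)
Line 5: ['white', 'will'] (min_width=10, slack=2)
Line 6: ['data', 'this'] (min_width=9, slack=3)
Line 7: ['they', 'memory'] (min_width=11, slack=1)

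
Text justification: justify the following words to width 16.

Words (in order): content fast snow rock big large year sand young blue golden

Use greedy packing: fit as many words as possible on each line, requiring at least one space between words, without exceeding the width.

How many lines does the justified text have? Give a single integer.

Answer: 5

Derivation:
Line 1: ['content', 'fast'] (min_width=12, slack=4)
Line 2: ['snow', 'rock', 'big'] (min_width=13, slack=3)
Line 3: ['large', 'year', 'sand'] (min_width=15, slack=1)
Line 4: ['young', 'blue'] (min_width=10, slack=6)
Line 5: ['golden'] (min_width=6, slack=10)
Total lines: 5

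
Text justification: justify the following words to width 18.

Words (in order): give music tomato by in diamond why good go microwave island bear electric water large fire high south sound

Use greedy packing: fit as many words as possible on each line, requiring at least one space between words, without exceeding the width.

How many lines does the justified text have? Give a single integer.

Answer: 7

Derivation:
Line 1: ['give', 'music', 'tomato'] (min_width=17, slack=1)
Line 2: ['by', 'in', 'diamond', 'why'] (min_width=17, slack=1)
Line 3: ['good', 'go', 'microwave'] (min_width=17, slack=1)
Line 4: ['island', 'bear'] (min_width=11, slack=7)
Line 5: ['electric', 'water'] (min_width=14, slack=4)
Line 6: ['large', 'fire', 'high'] (min_width=15, slack=3)
Line 7: ['south', 'sound'] (min_width=11, slack=7)
Total lines: 7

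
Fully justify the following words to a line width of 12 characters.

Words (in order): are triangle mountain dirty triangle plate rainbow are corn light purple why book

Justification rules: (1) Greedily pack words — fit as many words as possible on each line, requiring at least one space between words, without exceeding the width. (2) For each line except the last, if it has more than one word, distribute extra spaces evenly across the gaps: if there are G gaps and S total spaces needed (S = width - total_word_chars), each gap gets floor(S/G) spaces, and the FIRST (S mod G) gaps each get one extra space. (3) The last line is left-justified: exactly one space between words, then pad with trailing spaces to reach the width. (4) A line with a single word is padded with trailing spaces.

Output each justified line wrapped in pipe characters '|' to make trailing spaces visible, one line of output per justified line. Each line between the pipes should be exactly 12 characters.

Line 1: ['are', 'triangle'] (min_width=12, slack=0)
Line 2: ['mountain'] (min_width=8, slack=4)
Line 3: ['dirty'] (min_width=5, slack=7)
Line 4: ['triangle'] (min_width=8, slack=4)
Line 5: ['plate'] (min_width=5, slack=7)
Line 6: ['rainbow', 'are'] (min_width=11, slack=1)
Line 7: ['corn', 'light'] (min_width=10, slack=2)
Line 8: ['purple', 'why'] (min_width=10, slack=2)
Line 9: ['book'] (min_width=4, slack=8)

Answer: |are triangle|
|mountain    |
|dirty       |
|triangle    |
|plate       |
|rainbow  are|
|corn   light|
|purple   why|
|book        |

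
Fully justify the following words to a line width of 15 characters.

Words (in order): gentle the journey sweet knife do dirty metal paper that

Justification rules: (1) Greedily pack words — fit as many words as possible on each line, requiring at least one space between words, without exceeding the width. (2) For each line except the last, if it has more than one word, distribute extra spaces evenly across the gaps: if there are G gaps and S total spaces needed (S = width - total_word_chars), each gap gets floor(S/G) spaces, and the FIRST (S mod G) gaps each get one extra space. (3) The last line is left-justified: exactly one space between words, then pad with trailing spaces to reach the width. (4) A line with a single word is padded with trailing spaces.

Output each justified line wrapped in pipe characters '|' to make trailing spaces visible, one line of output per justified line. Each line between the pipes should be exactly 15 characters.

Line 1: ['gentle', 'the'] (min_width=10, slack=5)
Line 2: ['journey', 'sweet'] (min_width=13, slack=2)
Line 3: ['knife', 'do', 'dirty'] (min_width=14, slack=1)
Line 4: ['metal', 'paper'] (min_width=11, slack=4)
Line 5: ['that'] (min_width=4, slack=11)

Answer: |gentle      the|
|journey   sweet|
|knife  do dirty|
|metal     paper|
|that           |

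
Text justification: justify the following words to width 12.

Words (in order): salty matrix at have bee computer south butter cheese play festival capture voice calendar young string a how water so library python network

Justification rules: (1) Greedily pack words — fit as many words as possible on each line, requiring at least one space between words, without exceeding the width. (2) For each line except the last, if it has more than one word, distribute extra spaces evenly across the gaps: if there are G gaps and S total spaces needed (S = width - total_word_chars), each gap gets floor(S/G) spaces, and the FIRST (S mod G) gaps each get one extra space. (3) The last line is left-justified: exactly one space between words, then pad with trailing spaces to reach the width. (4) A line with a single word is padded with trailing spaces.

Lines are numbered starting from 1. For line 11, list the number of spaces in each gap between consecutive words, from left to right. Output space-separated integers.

Answer: 2 1

Derivation:
Line 1: ['salty', 'matrix'] (min_width=12, slack=0)
Line 2: ['at', 'have', 'bee'] (min_width=11, slack=1)
Line 3: ['computer'] (min_width=8, slack=4)
Line 4: ['south', 'butter'] (min_width=12, slack=0)
Line 5: ['cheese', 'play'] (min_width=11, slack=1)
Line 6: ['festival'] (min_width=8, slack=4)
Line 7: ['capture'] (min_width=7, slack=5)
Line 8: ['voice'] (min_width=5, slack=7)
Line 9: ['calendar'] (min_width=8, slack=4)
Line 10: ['young', 'string'] (min_width=12, slack=0)
Line 11: ['a', 'how', 'water'] (min_width=11, slack=1)
Line 12: ['so', 'library'] (min_width=10, slack=2)
Line 13: ['python'] (min_width=6, slack=6)
Line 14: ['network'] (min_width=7, slack=5)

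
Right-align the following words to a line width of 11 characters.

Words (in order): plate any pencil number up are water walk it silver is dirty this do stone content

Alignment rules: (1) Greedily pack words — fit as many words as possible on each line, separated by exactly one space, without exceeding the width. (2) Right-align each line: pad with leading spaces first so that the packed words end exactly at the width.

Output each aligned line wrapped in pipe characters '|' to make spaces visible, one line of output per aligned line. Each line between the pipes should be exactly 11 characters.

Line 1: ['plate', 'any'] (min_width=9, slack=2)
Line 2: ['pencil'] (min_width=6, slack=5)
Line 3: ['number', 'up'] (min_width=9, slack=2)
Line 4: ['are', 'water'] (min_width=9, slack=2)
Line 5: ['walk', 'it'] (min_width=7, slack=4)
Line 6: ['silver', 'is'] (min_width=9, slack=2)
Line 7: ['dirty', 'this'] (min_width=10, slack=1)
Line 8: ['do', 'stone'] (min_width=8, slack=3)
Line 9: ['content'] (min_width=7, slack=4)

Answer: |  plate any|
|     pencil|
|  number up|
|  are water|
|    walk it|
|  silver is|
| dirty this|
|   do stone|
|    content|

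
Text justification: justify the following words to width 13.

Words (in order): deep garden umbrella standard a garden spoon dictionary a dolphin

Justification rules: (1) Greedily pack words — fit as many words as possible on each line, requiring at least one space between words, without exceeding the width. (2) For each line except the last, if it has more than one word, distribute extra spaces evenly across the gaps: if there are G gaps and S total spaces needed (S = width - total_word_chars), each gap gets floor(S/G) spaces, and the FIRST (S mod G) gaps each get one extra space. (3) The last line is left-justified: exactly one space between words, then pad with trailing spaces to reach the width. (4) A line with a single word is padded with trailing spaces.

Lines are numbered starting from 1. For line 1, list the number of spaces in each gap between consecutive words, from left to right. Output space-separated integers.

Line 1: ['deep', 'garden'] (min_width=11, slack=2)
Line 2: ['umbrella'] (min_width=8, slack=5)
Line 3: ['standard', 'a'] (min_width=10, slack=3)
Line 4: ['garden', 'spoon'] (min_width=12, slack=1)
Line 5: ['dictionary', 'a'] (min_width=12, slack=1)
Line 6: ['dolphin'] (min_width=7, slack=6)

Answer: 3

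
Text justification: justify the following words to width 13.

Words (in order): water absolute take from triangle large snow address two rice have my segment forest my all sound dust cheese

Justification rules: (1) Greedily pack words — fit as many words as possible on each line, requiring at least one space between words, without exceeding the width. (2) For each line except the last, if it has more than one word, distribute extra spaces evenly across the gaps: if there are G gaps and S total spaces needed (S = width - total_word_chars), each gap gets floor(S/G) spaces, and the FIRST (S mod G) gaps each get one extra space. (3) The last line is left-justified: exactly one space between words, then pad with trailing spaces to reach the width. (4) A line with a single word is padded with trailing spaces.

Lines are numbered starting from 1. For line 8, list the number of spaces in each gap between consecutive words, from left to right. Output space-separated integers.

Line 1: ['water'] (min_width=5, slack=8)
Line 2: ['absolute', 'take'] (min_width=13, slack=0)
Line 3: ['from', 'triangle'] (min_width=13, slack=0)
Line 4: ['large', 'snow'] (min_width=10, slack=3)
Line 5: ['address', 'two'] (min_width=11, slack=2)
Line 6: ['rice', 'have', 'my'] (min_width=12, slack=1)
Line 7: ['segment'] (min_width=7, slack=6)
Line 8: ['forest', 'my', 'all'] (min_width=13, slack=0)
Line 9: ['sound', 'dust'] (min_width=10, slack=3)
Line 10: ['cheese'] (min_width=6, slack=7)

Answer: 1 1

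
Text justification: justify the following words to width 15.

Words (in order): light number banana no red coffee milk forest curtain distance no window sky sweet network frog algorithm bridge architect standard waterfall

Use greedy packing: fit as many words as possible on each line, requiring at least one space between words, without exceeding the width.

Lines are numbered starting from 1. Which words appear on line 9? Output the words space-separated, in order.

Answer: bridge

Derivation:
Line 1: ['light', 'number'] (min_width=12, slack=3)
Line 2: ['banana', 'no', 'red'] (min_width=13, slack=2)
Line 3: ['coffee', 'milk'] (min_width=11, slack=4)
Line 4: ['forest', 'curtain'] (min_width=14, slack=1)
Line 5: ['distance', 'no'] (min_width=11, slack=4)
Line 6: ['window', 'sky'] (min_width=10, slack=5)
Line 7: ['sweet', 'network'] (min_width=13, slack=2)
Line 8: ['frog', 'algorithm'] (min_width=14, slack=1)
Line 9: ['bridge'] (min_width=6, slack=9)
Line 10: ['architect'] (min_width=9, slack=6)
Line 11: ['standard'] (min_width=8, slack=7)
Line 12: ['waterfall'] (min_width=9, slack=6)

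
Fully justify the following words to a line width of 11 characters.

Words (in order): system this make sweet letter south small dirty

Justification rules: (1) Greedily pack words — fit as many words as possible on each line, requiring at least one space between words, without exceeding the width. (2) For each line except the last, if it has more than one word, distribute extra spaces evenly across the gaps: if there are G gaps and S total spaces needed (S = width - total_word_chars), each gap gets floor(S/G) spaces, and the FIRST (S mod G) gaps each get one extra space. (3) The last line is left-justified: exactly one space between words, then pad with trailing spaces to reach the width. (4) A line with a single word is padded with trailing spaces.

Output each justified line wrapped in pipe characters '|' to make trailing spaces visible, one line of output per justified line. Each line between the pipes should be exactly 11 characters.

Line 1: ['system', 'this'] (min_width=11, slack=0)
Line 2: ['make', 'sweet'] (min_width=10, slack=1)
Line 3: ['letter'] (min_width=6, slack=5)
Line 4: ['south', 'small'] (min_width=11, slack=0)
Line 5: ['dirty'] (min_width=5, slack=6)

Answer: |system this|
|make  sweet|
|letter     |
|south small|
|dirty      |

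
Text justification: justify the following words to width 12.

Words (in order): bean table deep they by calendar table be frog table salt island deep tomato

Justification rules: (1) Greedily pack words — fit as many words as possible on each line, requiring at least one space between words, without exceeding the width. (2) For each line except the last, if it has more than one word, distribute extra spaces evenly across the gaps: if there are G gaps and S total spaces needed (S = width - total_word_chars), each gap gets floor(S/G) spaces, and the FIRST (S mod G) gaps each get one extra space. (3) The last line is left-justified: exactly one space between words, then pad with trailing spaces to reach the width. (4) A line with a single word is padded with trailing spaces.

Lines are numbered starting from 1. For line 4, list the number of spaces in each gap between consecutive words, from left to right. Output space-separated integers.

Answer: 5

Derivation:
Line 1: ['bean', 'table'] (min_width=10, slack=2)
Line 2: ['deep', 'they', 'by'] (min_width=12, slack=0)
Line 3: ['calendar'] (min_width=8, slack=4)
Line 4: ['table', 'be'] (min_width=8, slack=4)
Line 5: ['frog', 'table'] (min_width=10, slack=2)
Line 6: ['salt', 'island'] (min_width=11, slack=1)
Line 7: ['deep', 'tomato'] (min_width=11, slack=1)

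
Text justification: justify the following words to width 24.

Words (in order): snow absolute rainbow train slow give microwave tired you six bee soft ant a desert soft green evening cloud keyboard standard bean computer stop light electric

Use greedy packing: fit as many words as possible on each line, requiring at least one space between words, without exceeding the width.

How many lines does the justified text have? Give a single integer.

Line 1: ['snow', 'absolute', 'rainbow'] (min_width=21, slack=3)
Line 2: ['train', 'slow', 'give'] (min_width=15, slack=9)
Line 3: ['microwave', 'tired', 'you', 'six'] (min_width=23, slack=1)
Line 4: ['bee', 'soft', 'ant', 'a', 'desert'] (min_width=21, slack=3)
Line 5: ['soft', 'green', 'evening', 'cloud'] (min_width=24, slack=0)
Line 6: ['keyboard', 'standard', 'bean'] (min_width=22, slack=2)
Line 7: ['computer', 'stop', 'light'] (min_width=19, slack=5)
Line 8: ['electric'] (min_width=8, slack=16)
Total lines: 8

Answer: 8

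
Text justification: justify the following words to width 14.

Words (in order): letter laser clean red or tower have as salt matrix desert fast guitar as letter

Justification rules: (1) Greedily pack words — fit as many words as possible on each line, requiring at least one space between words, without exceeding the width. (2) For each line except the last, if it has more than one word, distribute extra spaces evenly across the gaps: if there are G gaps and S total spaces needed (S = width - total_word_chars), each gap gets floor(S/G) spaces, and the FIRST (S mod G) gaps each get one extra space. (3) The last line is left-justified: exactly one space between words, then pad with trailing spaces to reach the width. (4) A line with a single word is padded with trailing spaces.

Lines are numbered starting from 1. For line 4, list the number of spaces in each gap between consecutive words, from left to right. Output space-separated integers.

Answer: 4

Derivation:
Line 1: ['letter', 'laser'] (min_width=12, slack=2)
Line 2: ['clean', 'red', 'or'] (min_width=12, slack=2)
Line 3: ['tower', 'have', 'as'] (min_width=13, slack=1)
Line 4: ['salt', 'matrix'] (min_width=11, slack=3)
Line 5: ['desert', 'fast'] (min_width=11, slack=3)
Line 6: ['guitar', 'as'] (min_width=9, slack=5)
Line 7: ['letter'] (min_width=6, slack=8)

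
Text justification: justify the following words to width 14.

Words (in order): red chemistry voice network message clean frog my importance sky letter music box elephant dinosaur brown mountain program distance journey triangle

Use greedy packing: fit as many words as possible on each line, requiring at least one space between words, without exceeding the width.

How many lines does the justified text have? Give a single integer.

Line 1: ['red', 'chemistry'] (min_width=13, slack=1)
Line 2: ['voice', 'network'] (min_width=13, slack=1)
Line 3: ['message', 'clean'] (min_width=13, slack=1)
Line 4: ['frog', 'my'] (min_width=7, slack=7)
Line 5: ['importance', 'sky'] (min_width=14, slack=0)
Line 6: ['letter', 'music'] (min_width=12, slack=2)
Line 7: ['box', 'elephant'] (min_width=12, slack=2)
Line 8: ['dinosaur', 'brown'] (min_width=14, slack=0)
Line 9: ['mountain'] (min_width=8, slack=6)
Line 10: ['program'] (min_width=7, slack=7)
Line 11: ['distance'] (min_width=8, slack=6)
Line 12: ['journey'] (min_width=7, slack=7)
Line 13: ['triangle'] (min_width=8, slack=6)
Total lines: 13

Answer: 13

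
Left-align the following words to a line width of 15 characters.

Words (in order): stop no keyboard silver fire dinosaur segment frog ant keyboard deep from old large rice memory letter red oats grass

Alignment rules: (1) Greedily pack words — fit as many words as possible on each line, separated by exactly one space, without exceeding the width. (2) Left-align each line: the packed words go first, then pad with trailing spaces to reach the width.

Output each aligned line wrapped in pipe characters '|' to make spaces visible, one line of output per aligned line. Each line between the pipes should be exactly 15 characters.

Line 1: ['stop', 'no'] (min_width=7, slack=8)
Line 2: ['keyboard', 'silver'] (min_width=15, slack=0)
Line 3: ['fire', 'dinosaur'] (min_width=13, slack=2)
Line 4: ['segment', 'frog'] (min_width=12, slack=3)
Line 5: ['ant', 'keyboard'] (min_width=12, slack=3)
Line 6: ['deep', 'from', 'old'] (min_width=13, slack=2)
Line 7: ['large', 'rice'] (min_width=10, slack=5)
Line 8: ['memory', 'letter'] (min_width=13, slack=2)
Line 9: ['red', 'oats', 'grass'] (min_width=14, slack=1)

Answer: |stop no        |
|keyboard silver|
|fire dinosaur  |
|segment frog   |
|ant keyboard   |
|deep from old  |
|large rice     |
|memory letter  |
|red oats grass |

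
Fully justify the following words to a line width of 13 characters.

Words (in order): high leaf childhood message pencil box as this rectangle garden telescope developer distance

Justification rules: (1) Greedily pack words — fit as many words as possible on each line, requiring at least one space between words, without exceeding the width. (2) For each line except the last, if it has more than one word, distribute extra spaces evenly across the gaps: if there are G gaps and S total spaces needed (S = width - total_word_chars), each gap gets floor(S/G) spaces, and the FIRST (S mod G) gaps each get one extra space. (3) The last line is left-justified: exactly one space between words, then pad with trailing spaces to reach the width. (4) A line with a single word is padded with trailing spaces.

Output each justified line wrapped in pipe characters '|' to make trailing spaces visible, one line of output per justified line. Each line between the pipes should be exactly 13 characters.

Line 1: ['high', 'leaf'] (min_width=9, slack=4)
Line 2: ['childhood'] (min_width=9, slack=4)
Line 3: ['message'] (min_width=7, slack=6)
Line 4: ['pencil', 'box', 'as'] (min_width=13, slack=0)
Line 5: ['this'] (min_width=4, slack=9)
Line 6: ['rectangle'] (min_width=9, slack=4)
Line 7: ['garden'] (min_width=6, slack=7)
Line 8: ['telescope'] (min_width=9, slack=4)
Line 9: ['developer'] (min_width=9, slack=4)
Line 10: ['distance'] (min_width=8, slack=5)

Answer: |high     leaf|
|childhood    |
|message      |
|pencil box as|
|this         |
|rectangle    |
|garden       |
|telescope    |
|developer    |
|distance     |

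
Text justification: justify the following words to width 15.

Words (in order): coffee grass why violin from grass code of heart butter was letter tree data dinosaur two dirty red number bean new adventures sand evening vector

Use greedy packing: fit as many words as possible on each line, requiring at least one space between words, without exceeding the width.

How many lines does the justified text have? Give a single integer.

Line 1: ['coffee', 'grass'] (min_width=12, slack=3)
Line 2: ['why', 'violin', 'from'] (min_width=15, slack=0)
Line 3: ['grass', 'code', 'of'] (min_width=13, slack=2)
Line 4: ['heart', 'butter'] (min_width=12, slack=3)
Line 5: ['was', 'letter', 'tree'] (min_width=15, slack=0)
Line 6: ['data', 'dinosaur'] (min_width=13, slack=2)
Line 7: ['two', 'dirty', 'red'] (min_width=13, slack=2)
Line 8: ['number', 'bean', 'new'] (min_width=15, slack=0)
Line 9: ['adventures', 'sand'] (min_width=15, slack=0)
Line 10: ['evening', 'vector'] (min_width=14, slack=1)
Total lines: 10

Answer: 10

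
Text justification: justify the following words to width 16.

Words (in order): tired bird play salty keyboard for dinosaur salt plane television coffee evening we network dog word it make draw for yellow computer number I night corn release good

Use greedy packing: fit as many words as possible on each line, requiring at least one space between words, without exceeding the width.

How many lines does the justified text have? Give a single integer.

Line 1: ['tired', 'bird', 'play'] (min_width=15, slack=1)
Line 2: ['salty', 'keyboard'] (min_width=14, slack=2)
Line 3: ['for', 'dinosaur'] (min_width=12, slack=4)
Line 4: ['salt', 'plane'] (min_width=10, slack=6)
Line 5: ['television'] (min_width=10, slack=6)
Line 6: ['coffee', 'evening'] (min_width=14, slack=2)
Line 7: ['we', 'network', 'dog'] (min_width=14, slack=2)
Line 8: ['word', 'it', 'make'] (min_width=12, slack=4)
Line 9: ['draw', 'for', 'yellow'] (min_width=15, slack=1)
Line 10: ['computer', 'number'] (min_width=15, slack=1)
Line 11: ['I', 'night', 'corn'] (min_width=12, slack=4)
Line 12: ['release', 'good'] (min_width=12, slack=4)
Total lines: 12

Answer: 12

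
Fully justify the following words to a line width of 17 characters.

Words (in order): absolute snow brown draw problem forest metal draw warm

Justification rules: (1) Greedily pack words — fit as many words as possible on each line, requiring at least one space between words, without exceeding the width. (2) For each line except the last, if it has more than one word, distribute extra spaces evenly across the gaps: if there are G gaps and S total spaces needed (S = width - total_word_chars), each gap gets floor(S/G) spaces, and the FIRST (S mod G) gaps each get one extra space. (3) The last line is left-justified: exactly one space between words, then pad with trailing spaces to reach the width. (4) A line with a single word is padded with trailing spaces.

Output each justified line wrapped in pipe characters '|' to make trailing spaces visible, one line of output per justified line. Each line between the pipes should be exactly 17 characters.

Line 1: ['absolute', 'snow'] (min_width=13, slack=4)
Line 2: ['brown', 'draw'] (min_width=10, slack=7)
Line 3: ['problem', 'forest'] (min_width=14, slack=3)
Line 4: ['metal', 'draw', 'warm'] (min_width=15, slack=2)

Answer: |absolute     snow|
|brown        draw|
|problem    forest|
|metal draw warm  |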